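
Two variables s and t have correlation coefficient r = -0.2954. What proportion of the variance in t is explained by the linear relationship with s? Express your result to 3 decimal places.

r² = (-0.2954)² = 0.087

0.087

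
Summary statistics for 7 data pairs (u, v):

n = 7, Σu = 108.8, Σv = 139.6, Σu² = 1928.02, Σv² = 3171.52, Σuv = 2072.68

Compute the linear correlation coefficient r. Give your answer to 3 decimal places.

r = (nΣuv − ΣuΣv) / √[(nΣu² − (Σu)²)(nΣv² − (Σv)²)]
Numerator: 7×2072.68 − 108.8×139.6 = -679.72
Denominator: √[(13496.14 − 11837.44)(22200.64 − 19488.16)] = √[1658.7 × 2712.48] = 2121.1296
r = -679.72 / 2121.1296 ≈ -0.320

-0.320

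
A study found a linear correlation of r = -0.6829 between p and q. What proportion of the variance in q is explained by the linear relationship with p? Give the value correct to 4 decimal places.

0.4664

r² = (-0.6829)² = 0.4664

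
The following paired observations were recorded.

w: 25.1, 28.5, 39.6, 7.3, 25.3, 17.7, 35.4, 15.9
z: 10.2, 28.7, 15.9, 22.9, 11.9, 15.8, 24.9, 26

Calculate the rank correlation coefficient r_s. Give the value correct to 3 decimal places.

Rank w: 4, 6, 8, 1, 5, 3, 7, 2
Rank z: 1, 8, 4, 5, 2, 3, 6, 7
d = rank(w) − rank(z): 3, -2, 4, -4, 3, 0, 1, -5; Σd² = 80
ρ = 1 − 6Σd² / [n(n²−1)] = 1 − 6×80 / (8×63) = 1 − 480/504 ≈ 0.048

0.048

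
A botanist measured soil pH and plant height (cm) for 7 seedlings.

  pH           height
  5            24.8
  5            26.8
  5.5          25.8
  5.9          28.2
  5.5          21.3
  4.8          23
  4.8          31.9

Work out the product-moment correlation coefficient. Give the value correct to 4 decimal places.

n = 7, Σx = 36.5, Σy = 181.8, Σx² = 191.39, Σy² = 4794.46, Σxy = 946.95
nΣxy − ΣxΣy = 6628.65 − 6635.7 = -7.05
nΣx² − (Σx)² = 1339.73 − 1332.25 = 7.48; nΣy² − (Σy)² = 33561.22 − 33051.24 = 509.98
r = -7.05 / √(7.48 × 509.98) = -7.05 / 61.7629 ≈ -0.1141

-0.1141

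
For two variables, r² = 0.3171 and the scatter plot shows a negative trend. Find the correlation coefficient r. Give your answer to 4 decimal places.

|r| = √0.3171 = 0.5631
The association is negative, so r = −0.5631.

-0.5631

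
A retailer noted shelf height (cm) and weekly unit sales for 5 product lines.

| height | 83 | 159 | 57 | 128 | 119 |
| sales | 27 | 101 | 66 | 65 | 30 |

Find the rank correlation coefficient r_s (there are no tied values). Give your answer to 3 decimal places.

0.400

Rank height: 2, 5, 1, 4, 3
Rank sales: 1, 5, 4, 3, 2
d = rank(height) − rank(sales): 1, 0, -3, 1, 1; Σd² = 12
ρ = 1 − 6Σd² / [n(n²−1)] = 1 − 6×12 / (5×24) = 1 − 72/120 ≈ 0.400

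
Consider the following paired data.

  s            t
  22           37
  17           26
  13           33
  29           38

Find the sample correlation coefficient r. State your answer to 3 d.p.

n = 4, Σs = 81, Σt = 134, Σs² = 1783, Σt² = 4578, Σst = 2787
nΣst − ΣsΣt = 11148 − 10854 = 294
nΣs² − (Σs)² = 7132 − 6561 = 571; nΣt² − (Σt)² = 18312 − 17956 = 356
r = 294 / √(571 × 356) = 294 / 450.8614 ≈ 0.652

0.652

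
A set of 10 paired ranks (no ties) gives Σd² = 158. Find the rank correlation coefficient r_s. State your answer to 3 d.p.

0.042

ρ = 1 − 6Σd² / [n(n²−1)] = 1 − 6×158 / (10×99)
  = 1 − 948/990 = 1 − 0.9576 ≈ 0.042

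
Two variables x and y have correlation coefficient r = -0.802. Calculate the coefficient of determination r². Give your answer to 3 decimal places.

r² = (-0.802)² = 0.643

0.643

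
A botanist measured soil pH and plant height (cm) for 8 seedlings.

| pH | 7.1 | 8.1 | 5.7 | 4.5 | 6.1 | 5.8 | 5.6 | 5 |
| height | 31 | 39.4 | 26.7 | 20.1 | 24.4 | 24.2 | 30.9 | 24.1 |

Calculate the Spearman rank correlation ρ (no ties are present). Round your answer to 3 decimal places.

Rank pH: 7, 8, 4, 1, 6, 5, 3, 2
Rank height: 7, 8, 5, 1, 4, 3, 6, 2
d = rank(pH) − rank(height): 0, 0, -1, 0, 2, 2, -3, 0; Σd² = 18
ρ = 1 − 6Σd² / [n(n²−1)] = 1 − 6×18 / (8×63) = 1 − 108/504 ≈ 0.786

0.786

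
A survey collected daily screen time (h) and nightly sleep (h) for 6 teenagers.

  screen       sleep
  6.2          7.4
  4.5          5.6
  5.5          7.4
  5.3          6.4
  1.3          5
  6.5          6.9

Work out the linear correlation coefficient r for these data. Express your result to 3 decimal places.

0.867

n = 6, Σx = 29.3, Σy = 38.7, Σx² = 160.97, Σy² = 254.45, Σxy = 197.05
nΣxy − ΣxΣy = 1182.3 − 1133.91 = 48.39
nΣx² − (Σx)² = 965.82 − 858.49 = 107.33; nΣy² − (Σy)² = 1526.7 − 1497.69 = 29.01
r = 48.39 / √(107.33 × 29.01) = 48.39 / 55.8000 ≈ 0.867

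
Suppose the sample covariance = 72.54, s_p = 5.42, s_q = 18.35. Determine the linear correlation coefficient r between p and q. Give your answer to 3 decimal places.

r = Cov(p,q) / (s_p · s_q) = 72.54 / (5.42 × 18.35)
  = 72.54 / 99.4570 ≈ 0.729

0.729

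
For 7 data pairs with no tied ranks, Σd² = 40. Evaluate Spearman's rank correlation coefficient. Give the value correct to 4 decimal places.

ρ = 1 − 6Σd² / [n(n²−1)] = 1 − 6×40 / (7×48)
  = 1 − 240/336 = 1 − 0.71429 ≈ 0.2857

0.2857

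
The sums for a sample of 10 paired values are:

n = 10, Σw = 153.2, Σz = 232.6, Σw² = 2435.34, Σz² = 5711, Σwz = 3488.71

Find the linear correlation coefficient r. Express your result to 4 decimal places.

r = (nΣwz − ΣwΣz) / √[(nΣw² − (Σw)²)(nΣz² − (Σz)²)]
Numerator: 10×3488.71 − 153.2×232.6 = -747.22
Denominator: √[(24353.4 − 23470.24)(57110 − 54102.76)] = √[883.16 × 3007.24] = 1629.6853
r = -747.22 / 1629.6853 ≈ -0.4585

-0.4585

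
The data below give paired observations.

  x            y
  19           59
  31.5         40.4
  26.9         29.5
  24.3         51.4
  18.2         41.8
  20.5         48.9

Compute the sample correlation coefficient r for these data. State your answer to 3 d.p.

n = 6, Σx = 140.4, Σy = 271, Σx² = 3418.84, Σy² = 12763.82, Σxy = 6199.38
nΣxy − ΣxΣy = 37196.28 − 38048.4 = -852.12
nΣx² − (Σx)² = 20513.04 − 19712.16 = 800.88; nΣy² − (Σy)² = 76582.92 − 73441 = 3141.92
r = -852.12 / √(800.88 × 3141.92) = -852.12 / 1586.2852 ≈ -0.537

-0.537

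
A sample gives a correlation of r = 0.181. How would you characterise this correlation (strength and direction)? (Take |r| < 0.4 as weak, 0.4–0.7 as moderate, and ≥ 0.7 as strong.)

r = 0.181 > 0 so the relationship is positive.
|r| = 0.181, which falls in the weak range.

weak positive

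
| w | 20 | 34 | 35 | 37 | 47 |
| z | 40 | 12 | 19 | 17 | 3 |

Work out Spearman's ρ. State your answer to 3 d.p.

-0.700

Rank w: 1, 2, 3, 4, 5
Rank z: 5, 2, 4, 3, 1
d = rank(w) − rank(z): -4, 0, -1, 1, 4; Σd² = 34
ρ = 1 − 6Σd² / [n(n²−1)] = 1 − 6×34 / (5×24) = 1 − 204/120 ≈ -0.700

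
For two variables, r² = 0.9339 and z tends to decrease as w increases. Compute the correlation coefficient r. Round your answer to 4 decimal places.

|r| = √0.9339 = 0.9664
The association is negative, so r = −0.9664.

-0.9664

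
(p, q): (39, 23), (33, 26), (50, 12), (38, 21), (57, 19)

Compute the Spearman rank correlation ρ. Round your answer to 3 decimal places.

Rank p: 3, 1, 4, 2, 5
Rank q: 4, 5, 1, 3, 2
d = rank(p) − rank(q): -1, -4, 3, -1, 3; Σd² = 36
ρ = 1 − 6Σd² / [n(n²−1)] = 1 − 6×36 / (5×24) = 1 − 216/120 ≈ -0.800

-0.800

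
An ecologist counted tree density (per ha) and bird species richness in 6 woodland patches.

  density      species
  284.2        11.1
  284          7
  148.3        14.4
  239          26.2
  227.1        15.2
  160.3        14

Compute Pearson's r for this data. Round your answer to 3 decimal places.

n = 6, Σx = 1342.9, Σy = 87.9, Σx² = 317810.03, Σy² = 1493.05, Σxy = 19236.06
nΣxy − ΣxΣy = 115416.36 − 118040.91 = -2624.55
nΣx² − (Σx)² = 1906860.18 − 1803380.41 = 103479.77; nΣy² − (Σy)² = 8958.3 − 7726.41 = 1231.89
r = -2624.55 / √(103479.77 × 1231.89) = -2624.55 / 11290.5134 ≈ -0.232

-0.232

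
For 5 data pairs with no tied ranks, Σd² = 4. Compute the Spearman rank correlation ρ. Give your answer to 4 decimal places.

ρ = 1 − 6Σd² / [n(n²−1)] = 1 − 6×4 / (5×24)
  = 1 − 24/120 = 1 − 0.20000 ≈ 0.8000

0.8000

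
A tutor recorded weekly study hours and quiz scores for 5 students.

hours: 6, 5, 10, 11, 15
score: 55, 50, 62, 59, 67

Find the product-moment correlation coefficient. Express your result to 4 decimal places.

n = 5, Σx = 47, Σy = 293, Σx² = 507, Σy² = 17339, Σxy = 2854
nΣxy − ΣxΣy = 14270 − 13771 = 499
nΣx² − (Σx)² = 2535 − 2209 = 326; nΣy² − (Σy)² = 86695 − 85849 = 846
r = 499 / √(326 × 846) = 499 / 525.1628 ≈ 0.9502

0.9502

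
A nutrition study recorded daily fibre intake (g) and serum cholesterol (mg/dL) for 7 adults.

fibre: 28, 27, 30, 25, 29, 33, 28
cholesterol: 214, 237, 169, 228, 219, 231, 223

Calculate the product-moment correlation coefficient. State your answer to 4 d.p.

n = 7, Σx = 200, Σy = 1521, Σx² = 5752, Σy² = 333561, Σxy = 43379
nΣxy − ΣxΣy = 303653 − 304200 = -547
nΣx² − (Σx)² = 40264 − 40000 = 264; nΣy² − (Σy)² = 2334927 − 2313441 = 21486
r = -547 / √(264 × 21486) = -547 / 2381.6599 ≈ -0.2297

-0.2297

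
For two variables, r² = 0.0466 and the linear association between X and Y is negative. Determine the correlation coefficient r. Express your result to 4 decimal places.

|r| = √0.0466 = 0.2159
The association is negative, so r = −0.2159.

-0.2159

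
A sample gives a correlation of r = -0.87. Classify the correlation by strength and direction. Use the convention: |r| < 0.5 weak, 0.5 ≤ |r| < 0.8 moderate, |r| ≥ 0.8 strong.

r = -0.87 < 0 so the relationship is negative.
|r| = 0.87, which falls in the strong range.

strong negative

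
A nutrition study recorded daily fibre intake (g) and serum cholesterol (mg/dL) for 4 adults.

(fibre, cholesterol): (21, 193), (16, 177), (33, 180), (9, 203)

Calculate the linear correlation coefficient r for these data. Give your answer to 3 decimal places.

n = 4, Σx = 79, Σy = 753, Σx² = 1867, Σy² = 142187, Σxy = 14652
nΣxy − ΣxΣy = 58608 − 59487 = -879
nΣx² − (Σx)² = 7468 − 6241 = 1227; nΣy² − (Σy)² = 568748 − 567009 = 1739
r = -879 / √(1227 × 1739) = -879 / 1460.7371 ≈ -0.602

-0.602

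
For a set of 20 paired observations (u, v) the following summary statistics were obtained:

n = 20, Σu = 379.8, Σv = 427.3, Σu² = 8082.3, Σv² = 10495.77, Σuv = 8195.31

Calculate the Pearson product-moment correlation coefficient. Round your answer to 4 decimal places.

r = (nΣuv − ΣuΣv) / √[(nΣu² − (Σu)²)(nΣv² − (Σv)²)]
Numerator: 20×8195.31 − 379.8×427.3 = 1617.66
Denominator: √[(161646 − 144248.04)(209915.4 − 182585.29)] = √[17397.96 × 27330.11] = 21805.6910
r = 1617.66 / 21805.6910 ≈ 0.0742

0.0742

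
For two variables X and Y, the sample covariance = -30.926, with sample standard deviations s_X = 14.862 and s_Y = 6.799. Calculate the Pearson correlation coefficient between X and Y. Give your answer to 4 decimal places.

-0.3061

r = Cov(X,Y) / (s_X · s_Y) = -30.926 / (14.862 × 6.799)
  = -30.926 / 101.0467 ≈ -0.3061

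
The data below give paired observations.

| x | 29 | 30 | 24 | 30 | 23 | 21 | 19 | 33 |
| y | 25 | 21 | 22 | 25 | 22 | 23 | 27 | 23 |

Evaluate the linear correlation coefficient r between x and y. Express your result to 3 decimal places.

-0.249

n = 8, Σx = 209, Σy = 188, Σx² = 5637, Σy² = 4446, Σxy = 4894
nΣxy − ΣxΣy = 39152 − 39292 = -140
nΣx² − (Σx)² = 45096 − 43681 = 1415; nΣy² − (Σy)² = 35568 − 35344 = 224
r = -140 / √(1415 × 224) = -140 / 562.9920 ≈ -0.249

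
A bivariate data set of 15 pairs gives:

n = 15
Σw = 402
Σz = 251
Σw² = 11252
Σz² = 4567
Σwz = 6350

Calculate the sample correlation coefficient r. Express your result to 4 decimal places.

r = (nΣwz − ΣwΣz) / √[(nΣw² − (Σw)²)(nΣz² − (Σz)²)]
Numerator: 15×6350 − 402×251 = -5652
Denominator: √[(168780 − 161604)(68505 − 63001)] = √[7176 × 5504] = 6284.6403
r = -5652 / 6284.6403 ≈ -0.8993

-0.8993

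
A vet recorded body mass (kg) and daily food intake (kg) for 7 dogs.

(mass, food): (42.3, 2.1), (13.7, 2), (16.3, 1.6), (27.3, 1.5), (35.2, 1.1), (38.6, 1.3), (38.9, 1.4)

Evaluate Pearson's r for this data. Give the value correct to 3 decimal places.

-0.279

n = 7, Σx = 212.3, Σy = 11, Σx² = 7230.17, Σy² = 18.08, Σxy = 326.62
nΣxy − ΣxΣy = 2286.34 − 2335.3 = -48.96
nΣx² − (Σx)² = 50611.19 − 45071.29 = 5539.9; nΣy² − (Σy)² = 126.56 − 121 = 5.56
r = -48.96 / √(5539.9 × 5.56) = -48.96 / 175.5045 ≈ -0.279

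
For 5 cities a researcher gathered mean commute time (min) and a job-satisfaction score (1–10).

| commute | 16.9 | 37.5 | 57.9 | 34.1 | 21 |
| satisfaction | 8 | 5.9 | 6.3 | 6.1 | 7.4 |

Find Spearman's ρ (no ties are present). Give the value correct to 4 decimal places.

-0.7000

Rank commute: 1, 4, 5, 3, 2
Rank satisfaction: 5, 1, 3, 2, 4
d = rank(commute) − rank(satisfaction): -4, 3, 2, 1, -2; Σd² = 34
ρ = 1 − 6Σd² / [n(n²−1)] = 1 − 6×34 / (5×24) = 1 − 204/120 ≈ -0.7000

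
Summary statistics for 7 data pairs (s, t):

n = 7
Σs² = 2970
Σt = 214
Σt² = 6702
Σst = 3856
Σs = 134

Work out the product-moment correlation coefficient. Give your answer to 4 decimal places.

r = (nΣst − ΣsΣt) / √[(nΣs² − (Σs)²)(nΣt² − (Σt)²)]
Numerator: 7×3856 − 134×214 = -1684
Denominator: √[(20790 − 17956)(46914 − 45796)] = √[2834 × 1118] = 1780.0034
r = -1684 / 1780.0034 ≈ -0.9461

-0.9461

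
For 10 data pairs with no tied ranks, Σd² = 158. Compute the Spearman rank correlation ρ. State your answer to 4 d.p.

0.0424

ρ = 1 − 6Σd² / [n(n²−1)] = 1 − 6×158 / (10×99)
  = 1 − 948/990 = 1 − 0.95758 ≈ 0.0424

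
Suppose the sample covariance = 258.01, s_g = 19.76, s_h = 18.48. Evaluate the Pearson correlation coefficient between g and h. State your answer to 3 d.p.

0.707

r = Cov(g,h) / (s_g · s_h) = 258.01 / (19.76 × 18.48)
  = 258.01 / 365.1648 ≈ 0.707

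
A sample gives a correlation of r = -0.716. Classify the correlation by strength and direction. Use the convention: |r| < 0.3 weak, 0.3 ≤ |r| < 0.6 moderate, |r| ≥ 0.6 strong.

strong negative

r = -0.716 < 0 so the relationship is negative.
|r| = 0.716, which falls in the strong range.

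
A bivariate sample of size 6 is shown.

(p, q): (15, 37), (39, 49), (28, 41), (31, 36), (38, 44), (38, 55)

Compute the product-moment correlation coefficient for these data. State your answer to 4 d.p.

n = 6, Σp = 189, Σq = 262, Σp² = 6379, Σq² = 11708, Σpq = 8492
nΣpq − ΣpΣq = 50952 − 49518 = 1434
nΣp² − (Σp)² = 38274 − 35721 = 2553; nΣq² − (Σq)² = 70248 − 68644 = 1604
r = 1434 / √(2553 × 1604) = 1434 / 2023.6136 ≈ 0.7086

0.7086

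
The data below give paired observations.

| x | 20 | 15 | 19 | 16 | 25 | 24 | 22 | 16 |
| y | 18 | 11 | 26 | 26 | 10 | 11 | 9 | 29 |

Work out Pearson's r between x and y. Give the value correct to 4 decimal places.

n = 8, Σx = 157, Σy = 140, Σx² = 3183, Σy² = 2940, Σxy = 2611
nΣxy − ΣxΣy = 20888 − 21980 = -1092
nΣx² − (Σx)² = 25464 − 24649 = 815; nΣy² − (Σy)² = 23520 − 19600 = 3920
r = -1092 / √(815 × 3920) = -1092 / 1787.4003 ≈ -0.6109

-0.6109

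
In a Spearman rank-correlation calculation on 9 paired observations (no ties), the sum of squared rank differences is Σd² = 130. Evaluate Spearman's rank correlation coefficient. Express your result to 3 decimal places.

-0.083

ρ = 1 − 6Σd² / [n(n²−1)] = 1 − 6×130 / (9×80)
  = 1 − 780/720 = 1 − 1.0833 ≈ -0.083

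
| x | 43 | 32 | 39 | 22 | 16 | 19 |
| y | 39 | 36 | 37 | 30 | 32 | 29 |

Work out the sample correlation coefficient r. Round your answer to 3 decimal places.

n = 6, Σx = 171, Σy = 203, Σx² = 5495, Σy² = 6951, Σxy = 5995
nΣxy − ΣxΣy = 35970 − 34713 = 1257
nΣx² − (Σx)² = 32970 − 29241 = 3729; nΣy² − (Σy)² = 41706 − 41209 = 497
r = 1257 / √(3729 × 497) = 1257 / 1361.3644 ≈ 0.923

0.923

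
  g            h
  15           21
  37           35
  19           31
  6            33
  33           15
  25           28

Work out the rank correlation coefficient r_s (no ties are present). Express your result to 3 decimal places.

0.029

Rank g: 2, 6, 3, 1, 5, 4
Rank h: 2, 6, 4, 5, 1, 3
d = rank(g) − rank(h): 0, 0, -1, -4, 4, 1; Σd² = 34
ρ = 1 − 6Σd² / [n(n²−1)] = 1 − 6×34 / (6×35) = 1 − 204/210 ≈ 0.029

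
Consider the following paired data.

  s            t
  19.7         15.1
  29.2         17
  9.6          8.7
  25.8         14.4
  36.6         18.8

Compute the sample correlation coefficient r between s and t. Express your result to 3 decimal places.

0.950

n = 5, Σs = 120.9, Σt = 74, Σs² = 3338.09, Σt² = 1153.5, Σst = 1936.99
nΣst − ΣsΣt = 9684.95 − 8946.6 = 738.35
nΣs² − (Σs)² = 16690.45 − 14616.81 = 2073.64; nΣt² − (Σt)² = 5767.5 − 5476 = 291.5
r = 738.35 / √(2073.64 × 291.5) = 738.35 / 777.4742 ≈ 0.950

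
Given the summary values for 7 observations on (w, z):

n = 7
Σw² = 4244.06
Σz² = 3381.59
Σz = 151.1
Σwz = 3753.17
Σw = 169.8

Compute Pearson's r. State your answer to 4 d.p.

0.7173

r = (nΣwz − ΣwΣz) / √[(nΣw² − (Σw)²)(nΣz² − (Σz)²)]
Numerator: 7×3753.17 − 169.8×151.1 = 615.41
Denominator: √[(29708.42 − 28832.04)(23671.13 − 22831.21)] = √[876.38 × 839.92] = 857.9563
r = 615.41 / 857.9563 ≈ 0.7173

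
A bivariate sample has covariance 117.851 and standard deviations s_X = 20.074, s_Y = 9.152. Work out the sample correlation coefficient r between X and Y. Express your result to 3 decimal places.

0.641

r = Cov(X,Y) / (s_X · s_Y) = 117.851 / (20.074 × 9.152)
  = 117.851 / 183.7172 ≈ 0.641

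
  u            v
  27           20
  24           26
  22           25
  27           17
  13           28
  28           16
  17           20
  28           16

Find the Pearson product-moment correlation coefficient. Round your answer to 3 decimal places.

-0.714

n = 8, Σu = 186, Σv = 168, Σu² = 4544, Σv² = 3686, Σuv = 3773
nΣuv − ΣuΣv = 30184 − 31248 = -1064
nΣu² − (Σu)² = 36352 − 34596 = 1756; nΣv² − (Σv)² = 29488 − 28224 = 1264
r = -1064 / √(1756 × 1264) = -1064 / 1489.8268 ≈ -0.714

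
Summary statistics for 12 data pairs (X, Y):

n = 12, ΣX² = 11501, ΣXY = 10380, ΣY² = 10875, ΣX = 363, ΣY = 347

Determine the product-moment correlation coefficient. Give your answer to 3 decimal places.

-0.177

r = (nΣXY − ΣXΣY) / √[(nΣX² − (ΣX)²)(nΣY² − (ΣY)²)]
Numerator: 12×10380 − 363×347 = -1401
Denominator: √[(138012 − 131769)(130500 − 120409)] = √[6243 × 10091] = 7937.1351
r = -1401 / 7937.1351 ≈ -0.177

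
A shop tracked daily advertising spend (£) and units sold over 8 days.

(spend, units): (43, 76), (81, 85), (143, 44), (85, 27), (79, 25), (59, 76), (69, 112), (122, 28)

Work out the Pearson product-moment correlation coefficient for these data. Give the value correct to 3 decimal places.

n = 8, Σx = 681, Σy = 473, Σx² = 65451, Σy² = 35395, Σxy = 36343
nΣxy − ΣxΣy = 290744 − 322113 = -31369
nΣx² − (Σx)² = 523608 − 463761 = 59847; nΣy² − (Σy)² = 283160 − 223729 = 59431
r = -31369 / √(59847 × 59431) = -31369 / 59638.6373 ≈ -0.526

-0.526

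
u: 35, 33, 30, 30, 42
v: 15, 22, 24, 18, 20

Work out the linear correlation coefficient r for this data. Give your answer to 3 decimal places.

-0.217

n = 5, Σu = 170, Σv = 99, Σu² = 5878, Σv² = 2009, Σuv = 3351
nΣuv − ΣuΣv = 16755 − 16830 = -75
nΣu² − (Σu)² = 29390 − 28900 = 490; nΣv² − (Σv)² = 10045 − 9801 = 244
r = -75 / √(490 × 244) = -75 / 345.7745 ≈ -0.217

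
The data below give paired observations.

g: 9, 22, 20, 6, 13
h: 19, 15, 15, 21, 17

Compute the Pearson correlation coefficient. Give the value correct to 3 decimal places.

-0.974

n = 5, Σg = 70, Σh = 87, Σg² = 1170, Σh² = 1541, Σgh = 1148
nΣgh − ΣgΣh = 5740 − 6090 = -350
nΣg² − (Σg)² = 5850 − 4900 = 950; nΣh² − (Σh)² = 7705 − 7569 = 136
r = -350 / √(950 × 136) = -350 / 359.4440 ≈ -0.974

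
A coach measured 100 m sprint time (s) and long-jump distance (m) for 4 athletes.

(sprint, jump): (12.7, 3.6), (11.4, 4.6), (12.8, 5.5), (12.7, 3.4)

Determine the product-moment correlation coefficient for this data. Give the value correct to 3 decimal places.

-0.154

n = 4, Σx = 49.6, Σy = 17.1, Σx² = 616.38, Σy² = 75.93, Σxy = 211.74
nΣxy − ΣxΣy = 846.96 − 848.16 = -1.2
nΣx² − (Σx)² = 2465.52 − 2460.16 = 5.36; nΣy² − (Σy)² = 303.72 − 292.41 = 11.31
r = -1.2 / √(5.36 × 11.31) = -1.2 / 7.7860 ≈ -0.154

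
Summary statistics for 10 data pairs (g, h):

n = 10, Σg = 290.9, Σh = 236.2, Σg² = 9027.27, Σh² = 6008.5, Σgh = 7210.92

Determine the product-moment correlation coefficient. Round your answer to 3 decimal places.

r = (nΣgh − ΣgΣh) / √[(nΣg² − (Σg)²)(nΣh² − (Σh)²)]
Numerator: 10×7210.92 − 290.9×236.2 = 3398.62
Denominator: √[(90272.7 − 84622.81)(60085 − 55790.44)] = √[5649.89 × 4294.56] = 4925.8290
r = 3398.62 / 4925.8290 ≈ 0.690

0.690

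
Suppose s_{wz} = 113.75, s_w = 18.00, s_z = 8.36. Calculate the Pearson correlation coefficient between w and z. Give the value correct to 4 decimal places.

r = Cov(w,z) / (s_w · s_z) = 113.75 / (18.00 × 8.36)
  = 113.75 / 150.4800 ≈ 0.7559

0.7559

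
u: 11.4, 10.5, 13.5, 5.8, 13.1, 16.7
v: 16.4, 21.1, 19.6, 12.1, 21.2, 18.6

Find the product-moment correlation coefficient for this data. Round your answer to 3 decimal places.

0.662

n = 6, Σu = 71, Σv = 109, Σu² = 906.6, Σv² = 2040.14, Σuv = 1331.63
nΣuv − ΣuΣv = 7989.78 − 7739 = 250.78
nΣu² − (Σu)² = 5439.6 − 5041 = 398.6; nΣv² − (Σv)² = 12240.84 − 11881 = 359.84
r = 250.78 / √(398.6 × 359.84) = 250.78 / 378.7245 ≈ 0.662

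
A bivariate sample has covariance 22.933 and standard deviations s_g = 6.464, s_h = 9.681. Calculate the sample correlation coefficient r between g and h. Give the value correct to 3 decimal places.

r = Cov(g,h) / (s_g · s_h) = 22.933 / (6.464 × 9.681)
  = 22.933 / 62.5780 ≈ 0.366

0.366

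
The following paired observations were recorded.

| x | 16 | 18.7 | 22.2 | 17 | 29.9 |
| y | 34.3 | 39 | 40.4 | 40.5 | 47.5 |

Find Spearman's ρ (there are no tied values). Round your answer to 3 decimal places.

Rank x: 1, 3, 4, 2, 5
Rank y: 1, 2, 3, 4, 5
d = rank(x) − rank(y): 0, 1, 1, -2, 0; Σd² = 6
ρ = 1 − 6Σd² / [n(n²−1)] = 1 − 6×6 / (5×24) = 1 − 36/120 ≈ 0.700

0.700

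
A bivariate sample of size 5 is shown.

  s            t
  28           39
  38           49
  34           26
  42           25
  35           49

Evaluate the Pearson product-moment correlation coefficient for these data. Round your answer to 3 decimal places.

n = 5, Σs = 177, Σt = 188, Σs² = 6373, Σt² = 7624, Σst = 6603
nΣst − ΣsΣt = 33015 − 33276 = -261
nΣs² − (Σs)² = 31865 − 31329 = 536; nΣt² − (Σt)² = 38120 − 35344 = 2776
r = -261 / √(536 × 2776) = -261 / 1219.8098 ≈ -0.214

-0.214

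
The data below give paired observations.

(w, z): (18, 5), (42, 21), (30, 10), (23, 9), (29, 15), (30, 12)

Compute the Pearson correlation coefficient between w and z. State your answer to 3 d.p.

n = 6, Σw = 172, Σz = 72, Σw² = 5258, Σz² = 1016, Σwz = 2274
nΣwz − ΣwΣz = 13644 − 12384 = 1260
nΣw² − (Σw)² = 31548 − 29584 = 1964; nΣz² − (Σz)² = 6096 − 5184 = 912
r = 1260 / √(1964 × 912) = 1260 / 1338.3452 ≈ 0.941

0.941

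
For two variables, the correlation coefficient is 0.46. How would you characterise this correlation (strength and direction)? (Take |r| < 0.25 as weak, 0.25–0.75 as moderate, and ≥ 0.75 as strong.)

moderate positive

r = 0.46 > 0 so the relationship is positive.
|r| = 0.46, which falls in the moderate range.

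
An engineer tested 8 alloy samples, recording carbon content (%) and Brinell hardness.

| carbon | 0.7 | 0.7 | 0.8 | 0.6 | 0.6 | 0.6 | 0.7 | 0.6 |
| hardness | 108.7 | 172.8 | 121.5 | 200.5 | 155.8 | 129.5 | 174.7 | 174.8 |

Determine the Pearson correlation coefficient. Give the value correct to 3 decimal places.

-0.451

n = 8, Σx = 5.3, Σy = 1238.3, Σx² = 3.55, Σy² = 198757.05, Σxy = 812.9
nΣxy − ΣxΣy = 6503.2 − 6562.99 = -59.79
nΣx² − (Σx)² = 28.4 − 28.09 = 0.31; nΣy² − (Σy)² = 1590056.4 − 1533386.89 = 56669.51
r = -59.79 / √(0.31 × 56669.51) = -59.79 / 132.5426 ≈ -0.451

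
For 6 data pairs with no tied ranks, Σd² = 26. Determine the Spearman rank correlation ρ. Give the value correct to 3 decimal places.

ρ = 1 − 6Σd² / [n(n²−1)] = 1 − 6×26 / (6×35)
  = 1 − 156/210 = 1 − 0.7429 ≈ 0.257

0.257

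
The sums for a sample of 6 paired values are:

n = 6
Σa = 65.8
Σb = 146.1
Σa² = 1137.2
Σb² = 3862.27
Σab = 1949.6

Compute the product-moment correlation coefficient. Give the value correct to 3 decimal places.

0.976

r = (nΣab − ΣaΣb) / √[(nΣa² − (Σa)²)(nΣb² − (Σb)²)]
Numerator: 6×1949.6 − 65.8×146.1 = 2084.22
Denominator: √[(6823.2 − 4329.64)(23173.62 − 21345.21)] = √[2493.56 × 1828.41] = 2135.2400
r = 2084.22 / 2135.2400 ≈ 0.976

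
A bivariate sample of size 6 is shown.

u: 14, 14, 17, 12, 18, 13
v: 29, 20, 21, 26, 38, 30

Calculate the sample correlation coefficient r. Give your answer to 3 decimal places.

0.306

n = 6, Σu = 88, Σv = 164, Σu² = 1318, Σv² = 4702, Σuv = 2429
nΣuv − ΣuΣv = 14574 − 14432 = 142
nΣu² − (Σu)² = 7908 − 7744 = 164; nΣv² − (Σv)² = 28212 − 26896 = 1316
r = 142 / √(164 × 1316) = 142 / 464.5686 ≈ 0.306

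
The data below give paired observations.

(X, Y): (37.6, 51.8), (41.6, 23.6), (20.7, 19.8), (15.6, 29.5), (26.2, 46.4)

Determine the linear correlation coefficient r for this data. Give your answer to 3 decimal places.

0.266

n = 5, ΣX = 141.7, ΣY = 171.1, ΣX² = 4502.61, ΣY² = 6655.45, ΣXY = 5015.18
nΣXY − ΣXΣY = 25075.9 − 24244.87 = 831.03
nΣX² − (ΣX)² = 22513.05 − 20078.89 = 2434.16; nΣY² − (ΣY)² = 33277.25 − 29275.21 = 4002.04
r = 831.03 / √(2434.16 × 4002.04) = 831.03 / 3121.1545 ≈ 0.266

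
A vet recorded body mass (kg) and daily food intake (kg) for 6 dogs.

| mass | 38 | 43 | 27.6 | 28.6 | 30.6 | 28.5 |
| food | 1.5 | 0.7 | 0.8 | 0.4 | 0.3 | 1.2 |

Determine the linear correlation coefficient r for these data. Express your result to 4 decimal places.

n = 6, Σx = 196.3, Σy = 4.9, Σx² = 6621.33, Σy² = 5.07, Σxy = 164
nΣxy − ΣxΣy = 984 − 961.87 = 22.13
nΣx² − (Σx)² = 39727.98 − 38533.69 = 1194.29; nΣy² − (Σy)² = 30.42 − 24.01 = 6.41
r = 22.13 / √(1194.29 × 6.41) = 22.13 / 87.4951 ≈ 0.2529

0.2529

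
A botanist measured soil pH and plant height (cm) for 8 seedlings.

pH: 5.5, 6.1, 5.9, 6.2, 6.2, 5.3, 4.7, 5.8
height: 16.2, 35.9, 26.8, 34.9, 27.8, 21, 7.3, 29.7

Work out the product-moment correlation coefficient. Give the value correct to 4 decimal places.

0.9209

n = 8, Σx = 45.7, Σy = 199.6, Σx² = 262.97, Σy² = 5636.72, Σxy = 1172.82
nΣxy − ΣxΣy = 9382.56 − 9121.72 = 260.84
nΣx² − (Σx)² = 2103.76 − 2088.49 = 15.27; nΣy² − (Σy)² = 45093.76 − 39840.16 = 5253.6
r = 260.84 / √(15.27 × 5253.6) = 260.84 / 283.2357 ≈ 0.9209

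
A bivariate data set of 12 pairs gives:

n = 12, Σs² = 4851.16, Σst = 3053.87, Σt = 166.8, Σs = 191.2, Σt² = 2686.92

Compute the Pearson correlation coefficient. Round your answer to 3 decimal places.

r = (nΣst − ΣsΣt) / √[(nΣs² − (Σs)²)(nΣt² − (Σt)²)]
Numerator: 12×3053.87 − 191.2×166.8 = 4754.28
Denominator: √[(58213.92 − 36557.44)(32243.04 − 27822.24)] = √[21656.48 × 4420.8] = 9784.6291
r = 4754.28 / 9784.6291 ≈ 0.486

0.486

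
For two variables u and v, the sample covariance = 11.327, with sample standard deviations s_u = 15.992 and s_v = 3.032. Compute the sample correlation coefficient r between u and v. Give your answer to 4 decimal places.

r = Cov(u,v) / (s_u · s_v) = 11.327 / (15.992 × 3.032)
  = 11.327 / 48.4877 ≈ 0.2336

0.2336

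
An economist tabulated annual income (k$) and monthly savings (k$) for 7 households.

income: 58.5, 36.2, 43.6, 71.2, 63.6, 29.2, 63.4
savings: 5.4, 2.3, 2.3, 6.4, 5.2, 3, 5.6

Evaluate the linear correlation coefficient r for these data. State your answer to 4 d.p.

n = 7, Σx = 365.7, Σy = 30.2, Σx² = 20620.25, Σy² = 148.1, Σxy = 1728.48
nΣxy − ΣxΣy = 12099.36 − 11044.14 = 1055.22
nΣx² − (Σx)² = 144341.75 − 133736.49 = 10605.26; nΣy² − (Σy)² = 1036.7 − 912.04 = 124.66
r = 1055.22 / √(10605.26 × 124.66) = 1055.22 / 1149.8051 ≈ 0.9177

0.9177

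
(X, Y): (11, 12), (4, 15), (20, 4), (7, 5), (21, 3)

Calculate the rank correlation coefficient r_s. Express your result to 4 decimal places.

-0.9000

Rank X: 3, 1, 4, 2, 5
Rank Y: 4, 5, 2, 3, 1
d = rank(X) − rank(Y): -1, -4, 2, -1, 4; Σd² = 38
ρ = 1 − 6Σd² / [n(n²−1)] = 1 − 6×38 / (5×24) = 1 − 228/120 ≈ -0.9000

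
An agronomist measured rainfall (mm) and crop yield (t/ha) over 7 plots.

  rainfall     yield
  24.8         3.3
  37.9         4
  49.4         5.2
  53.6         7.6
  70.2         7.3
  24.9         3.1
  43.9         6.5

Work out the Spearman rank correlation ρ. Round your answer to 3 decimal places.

Rank rainfall: 1, 3, 5, 6, 7, 2, 4
Rank yield: 2, 3, 4, 7, 6, 1, 5
d = rank(rainfall) − rank(yield): -1, 0, 1, -1, 1, 1, -1; Σd² = 6
ρ = 1 − 6Σd² / [n(n²−1)] = 1 − 6×6 / (7×48) = 1 − 36/336 ≈ 0.893

0.893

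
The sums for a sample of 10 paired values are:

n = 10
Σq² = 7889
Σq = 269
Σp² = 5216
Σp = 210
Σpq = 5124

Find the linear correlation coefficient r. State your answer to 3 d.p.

-0.724

r = (nΣpq − ΣpΣq) / √[(nΣp² − (Σp)²)(nΣq² − (Σq)²)]
Numerator: 10×5124 − 210×269 = -5250
Denominator: √[(52160 − 44100)(78890 − 72361)] = √[8060 × 6529] = 7254.2222
r = -5250 / 7254.2222 ≈ -0.724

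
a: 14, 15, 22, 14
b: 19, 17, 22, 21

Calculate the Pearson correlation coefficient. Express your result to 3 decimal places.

0.594

n = 4, Σa = 65, Σb = 79, Σa² = 1101, Σb² = 1575, Σab = 1299
nΣab − ΣaΣb = 5196 − 5135 = 61
nΣa² − (Σa)² = 4404 − 4225 = 179; nΣb² − (Σb)² = 6300 − 6241 = 59
r = 61 / √(179 × 59) = 61 / 102.7667 ≈ 0.594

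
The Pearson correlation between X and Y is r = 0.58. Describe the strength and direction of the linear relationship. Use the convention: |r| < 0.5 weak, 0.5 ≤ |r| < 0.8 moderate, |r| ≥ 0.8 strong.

moderate positive

r = 0.58 > 0 so the relationship is positive.
|r| = 0.58, which falls in the moderate range.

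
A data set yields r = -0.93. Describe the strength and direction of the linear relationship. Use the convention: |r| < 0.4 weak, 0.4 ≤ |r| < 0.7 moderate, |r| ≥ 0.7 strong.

r = -0.93 < 0 so the relationship is negative.
|r| = 0.93, which falls in the strong range.

strong negative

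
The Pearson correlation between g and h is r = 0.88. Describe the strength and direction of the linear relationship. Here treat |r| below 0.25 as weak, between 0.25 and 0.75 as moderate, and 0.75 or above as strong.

r = 0.88 > 0 so the relationship is positive.
|r| = 0.88, which falls in the strong range.

strong positive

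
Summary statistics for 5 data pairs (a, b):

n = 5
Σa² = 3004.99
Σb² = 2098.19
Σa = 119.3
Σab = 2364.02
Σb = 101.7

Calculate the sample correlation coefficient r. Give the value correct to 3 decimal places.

-0.913

r = (nΣab − ΣaΣb) / √[(nΣa² − (Σa)²)(nΣb² − (Σb)²)]
Numerator: 5×2364.02 − 119.3×101.7 = -312.71
Denominator: √[(15024.95 − 14232.49)(10490.95 − 10342.89)] = √[792.46 × 148.06] = 342.5370
r = -312.71 / 342.5370 ≈ -0.913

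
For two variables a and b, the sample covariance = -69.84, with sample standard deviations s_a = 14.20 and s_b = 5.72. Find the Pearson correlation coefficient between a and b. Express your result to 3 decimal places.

-0.860

r = Cov(a,b) / (s_a · s_b) = -69.84 / (14.20 × 5.72)
  = -69.84 / 81.2240 ≈ -0.860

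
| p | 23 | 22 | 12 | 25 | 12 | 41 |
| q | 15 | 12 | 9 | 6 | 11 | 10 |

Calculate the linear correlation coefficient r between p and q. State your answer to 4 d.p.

-0.0528

n = 6, Σp = 135, Σq = 63, Σp² = 3607, Σq² = 707, Σpq = 1409
nΣpq − ΣpΣq = 8454 − 8505 = -51
nΣp² − (Σp)² = 21642 − 18225 = 3417; nΣq² − (Σq)² = 4242 − 3969 = 273
r = -51 / √(3417 × 273) = -51 / 965.8369 ≈ -0.0528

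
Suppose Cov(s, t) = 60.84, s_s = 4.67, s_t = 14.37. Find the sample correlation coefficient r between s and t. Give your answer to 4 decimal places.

r = Cov(s,t) / (s_s · s_t) = 60.84 / (4.67 × 14.37)
  = 60.84 / 67.1079 ≈ 0.9066

0.9066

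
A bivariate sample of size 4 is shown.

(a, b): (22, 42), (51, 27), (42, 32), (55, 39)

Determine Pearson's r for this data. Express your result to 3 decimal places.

-0.535

n = 4, Σa = 170, Σb = 140, Σa² = 7874, Σb² = 5038, Σab = 5790
nΣab − ΣaΣb = 23160 − 23800 = -640
nΣa² − (Σa)² = 31496 − 28900 = 2596; nΣb² − (Σb)² = 20152 − 19600 = 552
r = -640 / √(2596 × 552) = -640 / 1197.0764 ≈ -0.535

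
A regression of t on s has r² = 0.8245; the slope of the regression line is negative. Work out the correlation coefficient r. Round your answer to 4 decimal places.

-0.9080

|r| = √0.8245 = 0.9080
The association is negative, so r = −0.9080.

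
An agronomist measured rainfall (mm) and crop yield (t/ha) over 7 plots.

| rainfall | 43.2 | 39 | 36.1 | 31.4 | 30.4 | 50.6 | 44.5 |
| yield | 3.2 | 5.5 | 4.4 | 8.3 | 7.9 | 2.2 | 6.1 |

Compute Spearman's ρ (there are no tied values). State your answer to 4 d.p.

Rank rainfall: 5, 4, 3, 2, 1, 7, 6
Rank yield: 2, 4, 3, 7, 6, 1, 5
d = rank(rainfall) − rank(yield): 3, 0, 0, -5, -5, 6, 1; Σd² = 96
ρ = 1 − 6Σd² / [n(n²−1)] = 1 − 6×96 / (7×48) = 1 − 576/336 ≈ -0.7143

-0.7143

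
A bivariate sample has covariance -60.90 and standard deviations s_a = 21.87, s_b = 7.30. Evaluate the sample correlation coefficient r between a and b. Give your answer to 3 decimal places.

-0.381

r = Cov(a,b) / (s_a · s_b) = -60.90 / (21.87 × 7.30)
  = -60.90 / 159.6510 ≈ -0.381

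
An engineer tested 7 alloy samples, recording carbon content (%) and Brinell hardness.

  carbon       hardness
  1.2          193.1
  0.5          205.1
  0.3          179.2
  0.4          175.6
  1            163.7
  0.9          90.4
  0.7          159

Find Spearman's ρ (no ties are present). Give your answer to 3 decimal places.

Rank carbon: 7, 3, 1, 2, 6, 5, 4
Rank hardness: 6, 7, 5, 4, 3, 1, 2
d = rank(carbon) − rank(hardness): 1, -4, -4, -2, 3, 4, 2; Σd² = 66
ρ = 1 − 6Σd² / [n(n²−1)] = 1 − 6×66 / (7×48) = 1 − 396/336 ≈ -0.179

-0.179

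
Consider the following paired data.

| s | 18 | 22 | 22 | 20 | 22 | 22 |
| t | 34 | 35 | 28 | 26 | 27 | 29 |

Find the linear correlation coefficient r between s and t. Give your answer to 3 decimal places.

n = 6, Σs = 126, Σt = 179, Σs² = 2660, Σt² = 5411, Σst = 3750
nΣst − ΣsΣt = 22500 − 22554 = -54
nΣs² − (Σs)² = 15960 − 15876 = 84; nΣt² − (Σt)² = 32466 − 32041 = 425
r = -54 / √(84 × 425) = -54 / 188.9444 ≈ -0.286

-0.286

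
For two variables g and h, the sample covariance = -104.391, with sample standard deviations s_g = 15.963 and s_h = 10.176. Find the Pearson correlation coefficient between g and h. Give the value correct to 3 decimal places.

r = Cov(g,h) / (s_g · s_h) = -104.391 / (15.963 × 10.176)
  = -104.391 / 162.4395 ≈ -0.643

-0.643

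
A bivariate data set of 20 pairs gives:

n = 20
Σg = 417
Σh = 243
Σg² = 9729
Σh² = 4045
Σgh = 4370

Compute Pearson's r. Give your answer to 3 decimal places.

-0.655

r = (nΣgh − ΣgΣh) / √[(nΣg² − (Σg)²)(nΣh² − (Σh)²)]
Numerator: 20×4370 − 417×243 = -13931
Denominator: √[(194580 − 173889)(80900 − 59049)] = √[20691 × 21851] = 21263.0910
r = -13931 / 21263.0910 ≈ -0.655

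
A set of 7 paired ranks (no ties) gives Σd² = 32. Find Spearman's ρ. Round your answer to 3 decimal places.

0.429

ρ = 1 − 6Σd² / [n(n²−1)] = 1 − 6×32 / (7×48)
  = 1 − 192/336 = 1 − 0.5714 ≈ 0.429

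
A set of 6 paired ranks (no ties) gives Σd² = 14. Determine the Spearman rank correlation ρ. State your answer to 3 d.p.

0.600

ρ = 1 − 6Σd² / [n(n²−1)] = 1 − 6×14 / (6×35)
  = 1 − 84/210 = 1 − 0.4000 ≈ 0.600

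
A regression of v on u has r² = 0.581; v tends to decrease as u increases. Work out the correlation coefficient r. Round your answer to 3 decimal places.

-0.762

|r| = √0.581 = 0.762
The association is negative, so r = −0.762.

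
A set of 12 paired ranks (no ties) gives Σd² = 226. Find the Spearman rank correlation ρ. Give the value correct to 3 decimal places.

ρ = 1 − 6Σd² / [n(n²−1)] = 1 − 6×226 / (12×143)
  = 1 − 1356/1716 = 1 − 0.7902 ≈ 0.210

0.210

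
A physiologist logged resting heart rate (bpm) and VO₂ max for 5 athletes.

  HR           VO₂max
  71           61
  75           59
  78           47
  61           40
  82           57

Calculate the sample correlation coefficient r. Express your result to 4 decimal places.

n = 5, Σx = 367, Σy = 264, Σx² = 27195, Σy² = 14260, Σxy = 19536
nΣxy − ΣxΣy = 97680 − 96888 = 792
nΣx² − (Σx)² = 135975 − 134689 = 1286; nΣy² − (Σy)² = 71300 − 69696 = 1604
r = 792 / √(1286 × 1604) = 792 / 1436.2256 ≈ 0.5514

0.5514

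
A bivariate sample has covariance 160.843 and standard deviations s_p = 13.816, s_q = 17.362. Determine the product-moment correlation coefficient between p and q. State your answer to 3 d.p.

0.671

r = Cov(p,q) / (s_p · s_q) = 160.843 / (13.816 × 17.362)
  = 160.843 / 239.8734 ≈ 0.671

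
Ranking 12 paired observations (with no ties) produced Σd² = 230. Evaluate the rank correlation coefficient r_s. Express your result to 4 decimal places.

ρ = 1 − 6Σd² / [n(n²−1)] = 1 − 6×230 / (12×143)
  = 1 − 1380/1716 = 1 − 0.80420 ≈ 0.1958

0.1958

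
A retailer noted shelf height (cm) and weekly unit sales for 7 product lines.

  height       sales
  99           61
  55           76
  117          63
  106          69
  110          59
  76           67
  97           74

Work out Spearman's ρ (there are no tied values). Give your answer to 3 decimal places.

-0.679

Rank height: 4, 1, 7, 5, 6, 2, 3
Rank sales: 2, 7, 3, 5, 1, 4, 6
d = rank(height) − rank(sales): 2, -6, 4, 0, 5, -2, -3; Σd² = 94
ρ = 1 − 6Σd² / [n(n²−1)] = 1 − 6×94 / (7×48) = 1 − 564/336 ≈ -0.679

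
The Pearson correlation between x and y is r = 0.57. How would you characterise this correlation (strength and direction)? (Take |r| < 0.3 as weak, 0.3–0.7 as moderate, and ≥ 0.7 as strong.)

moderate positive

r = 0.57 > 0 so the relationship is positive.
|r| = 0.57, which falls in the moderate range.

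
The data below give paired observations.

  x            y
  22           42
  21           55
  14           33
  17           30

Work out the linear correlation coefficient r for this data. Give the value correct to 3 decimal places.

0.731

n = 4, Σx = 74, Σy = 160, Σx² = 1410, Σy² = 6778, Σxy = 3051
nΣxy − ΣxΣy = 12204 − 11840 = 364
nΣx² − (Σx)² = 5640 − 5476 = 164; nΣy² − (Σy)² = 27112 − 25600 = 1512
r = 364 / √(164 × 1512) = 364 / 497.9639 ≈ 0.731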